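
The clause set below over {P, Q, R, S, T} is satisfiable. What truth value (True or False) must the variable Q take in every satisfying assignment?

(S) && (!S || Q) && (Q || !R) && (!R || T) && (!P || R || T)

True

Suppose Q = false.
Unit clause (S) forces S = true.
Now (!S) is unsatisfied and unit — conflict.
So every satisfying assignment has Q = True.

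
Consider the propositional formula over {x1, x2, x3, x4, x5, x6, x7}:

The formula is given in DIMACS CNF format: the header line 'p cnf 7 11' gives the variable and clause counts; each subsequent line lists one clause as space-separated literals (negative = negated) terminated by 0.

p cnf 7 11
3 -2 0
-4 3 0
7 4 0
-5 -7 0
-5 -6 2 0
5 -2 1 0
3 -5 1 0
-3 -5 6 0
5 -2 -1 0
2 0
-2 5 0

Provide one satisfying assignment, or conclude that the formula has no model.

(x2) alone gives x2 = True.
(x3) alone gives x3 = True.
(x5) alone gives x5 = True.
(¬x7) alone gives x7 = False.
(x4) alone gives x4 = True.
(x6) alone gives x6 = True.
No clause remains; x1 is free.

x1 ↦ False; x2 ↦ True; x3 ↦ True; x4 ↦ True; x5 ↦ True; x6 ↦ True; x7 ↦ False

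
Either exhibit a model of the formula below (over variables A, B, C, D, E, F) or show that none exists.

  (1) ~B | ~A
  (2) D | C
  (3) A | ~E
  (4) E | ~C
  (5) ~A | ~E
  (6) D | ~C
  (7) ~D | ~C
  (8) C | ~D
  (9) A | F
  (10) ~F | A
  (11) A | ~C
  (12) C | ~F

Case B = 0:
Case D = 1:
Unit clause (~C) forces C = 0.
But (C) is also a unit clause — contradiction.
Undo D and try D = 0.
Unit clause (C) forces C = 1.
But (~C) is also a unit clause — contradiction.
Neither D = 1 nor D = 0 works.
Undo B and try B = 1.
Unit clause (~A) forces A = 0.
Unit clause (~E) forces E = 0.
Unit clause (~C) forces C = 0.
Unit clause (D) forces D = 1.
But (~D) is also a unit clause — contradiction.
Neither B = 1 nor B = 0 works.

UNSATISFIABLE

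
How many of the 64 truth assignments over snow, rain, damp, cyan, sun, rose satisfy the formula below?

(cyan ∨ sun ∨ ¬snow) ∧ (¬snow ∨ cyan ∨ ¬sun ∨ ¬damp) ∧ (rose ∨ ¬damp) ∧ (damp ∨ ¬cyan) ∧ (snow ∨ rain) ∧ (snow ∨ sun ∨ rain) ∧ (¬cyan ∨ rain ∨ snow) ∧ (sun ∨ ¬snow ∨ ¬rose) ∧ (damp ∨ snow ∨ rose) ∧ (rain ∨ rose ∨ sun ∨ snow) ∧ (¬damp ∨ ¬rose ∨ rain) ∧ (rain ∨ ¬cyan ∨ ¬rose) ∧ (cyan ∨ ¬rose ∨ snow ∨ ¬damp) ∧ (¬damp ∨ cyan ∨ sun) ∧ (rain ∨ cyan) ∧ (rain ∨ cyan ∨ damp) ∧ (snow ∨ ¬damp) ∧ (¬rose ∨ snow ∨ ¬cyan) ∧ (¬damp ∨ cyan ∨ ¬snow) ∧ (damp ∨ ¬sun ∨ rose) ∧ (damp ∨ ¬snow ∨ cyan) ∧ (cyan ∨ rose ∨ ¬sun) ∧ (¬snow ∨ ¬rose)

2

There are 2^6 = 64 truth assignments over (snow, rain, damp, cyan, sun, rose).
Split on damp. With damp = True, the clauses containing damp are satisfied and ¬damp drops from the rest; 0 of the 2^5 = 32 assignments to the other variables satisfy what remains.
With damp = False, by the same count on the reduced clause set, 2 assignments work.
(One model: snow=F, rain=T, damp=F, cyan=F, sun=F, rose=T.)
Total: 0 + 2 = 2.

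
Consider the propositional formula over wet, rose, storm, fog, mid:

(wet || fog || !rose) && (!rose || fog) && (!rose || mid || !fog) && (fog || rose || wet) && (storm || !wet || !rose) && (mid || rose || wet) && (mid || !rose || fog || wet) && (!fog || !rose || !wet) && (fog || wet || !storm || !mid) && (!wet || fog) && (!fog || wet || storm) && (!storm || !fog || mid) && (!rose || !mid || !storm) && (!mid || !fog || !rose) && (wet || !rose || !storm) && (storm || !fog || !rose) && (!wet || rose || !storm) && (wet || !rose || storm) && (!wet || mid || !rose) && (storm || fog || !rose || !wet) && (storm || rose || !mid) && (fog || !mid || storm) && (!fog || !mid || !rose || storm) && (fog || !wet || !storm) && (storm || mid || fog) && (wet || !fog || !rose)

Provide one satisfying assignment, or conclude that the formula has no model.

Try rose = false.
Try fog = true.
Try mid = false.
The clause (wet) is unit, so wet = true.
The clause (!storm) is unit, so storm = false.
All clauses are satisfied.

wet: true,  rose: false,  storm: false,  fog: true,  mid: false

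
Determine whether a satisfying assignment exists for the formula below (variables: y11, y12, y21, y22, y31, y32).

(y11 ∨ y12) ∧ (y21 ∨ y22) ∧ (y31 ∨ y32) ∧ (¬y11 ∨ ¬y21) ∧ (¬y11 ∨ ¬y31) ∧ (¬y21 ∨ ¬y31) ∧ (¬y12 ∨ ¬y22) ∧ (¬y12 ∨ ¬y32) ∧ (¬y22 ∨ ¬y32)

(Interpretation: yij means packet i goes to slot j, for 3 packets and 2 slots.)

Case y11 = True:
Unit clause (¬y21) forces y21 = False.
Unit clause (y22) forces y22 = True.
Unit clause (¬y31) forces y31 = False.
Unit clause (y32) forces y32 = True.
That conflicts with the unit clause (¬y32).
Backtrack on y11: now try y11 = False.
Unit clause (y12) forces y12 = True.
Unit clause (¬y22) forces y22 = False.
Unit clause (y21) forces y21 = True.
Unit clause (¬y31) forces y31 = False.
Unit clause (y32) forces y32 = True.
That conflicts with the unit clause (¬y32).
Either choice for y11 ends in contradiction.
No assignment satisfies every clause.

Unsatisfiable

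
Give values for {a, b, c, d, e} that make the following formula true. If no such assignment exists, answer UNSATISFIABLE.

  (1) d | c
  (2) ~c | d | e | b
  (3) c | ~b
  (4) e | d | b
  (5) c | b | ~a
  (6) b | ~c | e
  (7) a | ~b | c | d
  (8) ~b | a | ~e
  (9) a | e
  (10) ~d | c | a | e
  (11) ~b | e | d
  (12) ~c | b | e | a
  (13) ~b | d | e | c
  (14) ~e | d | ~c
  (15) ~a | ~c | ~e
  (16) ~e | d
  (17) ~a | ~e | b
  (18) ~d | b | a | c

Suppose d = 1.
Suppose c = 1.
Suppose b = 1.
Suppose a = 1.
From the singleton clause (~e), e = 0.
All clauses are satisfied.

a: 1; b: 1; c: 1; d: 1; e: 0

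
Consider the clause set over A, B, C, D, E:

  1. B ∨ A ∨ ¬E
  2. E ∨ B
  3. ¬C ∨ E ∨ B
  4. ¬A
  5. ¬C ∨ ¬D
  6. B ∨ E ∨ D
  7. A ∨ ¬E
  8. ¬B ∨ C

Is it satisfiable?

From the singleton clause (¬A), A = False.
From the singleton clause (¬E), E = False.
From the singleton clause (B), B = True.
From the singleton clause (C), C = True.
From the singleton clause (¬D), D = False.
Every clause now holds.
A satisfying assignment: A ↦ False, B ↦ True, C ↦ True, D ↦ False, E ↦ False.

Satisfiable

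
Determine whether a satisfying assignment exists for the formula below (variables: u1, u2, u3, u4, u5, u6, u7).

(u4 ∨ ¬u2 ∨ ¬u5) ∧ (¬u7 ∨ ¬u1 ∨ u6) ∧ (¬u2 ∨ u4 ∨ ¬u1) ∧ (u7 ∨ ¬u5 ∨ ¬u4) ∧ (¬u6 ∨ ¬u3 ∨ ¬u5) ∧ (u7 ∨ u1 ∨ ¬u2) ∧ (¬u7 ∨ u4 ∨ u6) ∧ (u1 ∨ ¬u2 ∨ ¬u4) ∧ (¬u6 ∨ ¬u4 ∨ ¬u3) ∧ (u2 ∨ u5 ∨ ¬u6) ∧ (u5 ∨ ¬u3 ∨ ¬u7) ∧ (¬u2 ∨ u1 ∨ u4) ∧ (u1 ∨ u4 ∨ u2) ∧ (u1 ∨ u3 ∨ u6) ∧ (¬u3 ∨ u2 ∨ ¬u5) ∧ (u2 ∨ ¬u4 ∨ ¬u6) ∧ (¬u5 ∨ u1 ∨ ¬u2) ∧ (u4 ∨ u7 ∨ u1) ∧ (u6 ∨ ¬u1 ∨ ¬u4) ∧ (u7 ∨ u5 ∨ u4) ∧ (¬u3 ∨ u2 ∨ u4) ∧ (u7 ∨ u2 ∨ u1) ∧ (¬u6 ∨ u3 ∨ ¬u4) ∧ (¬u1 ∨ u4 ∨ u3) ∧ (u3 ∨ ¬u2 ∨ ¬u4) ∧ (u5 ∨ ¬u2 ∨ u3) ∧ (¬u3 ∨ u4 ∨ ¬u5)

No

Try u4 = True.
Try u7 = True.
Try u1 = False.
From the singleton clause (¬u2), u2 = False.
From the singleton clause (¬u6), u6 = False.
From the singleton clause (u3), u3 = True.
From the singleton clause (u5), u5 = True.
That conflicts with the unit clause (¬u5).
Backtrack on u1: now try u1 = True.
From the singleton clause (u6), u6 = True.
From the singleton clause (¬u3), u3 = False.
That conflicts with the unit clause (u3).
Either choice for u1 ends in contradiction.
Backtrack on u7: now try u7 = False.
From the singleton clause (¬u5), u5 = False.
Try u1 = True.
From the singleton clause (u6), u6 = True.
From the singleton clause (¬u3), u3 = False.
That conflicts with the unit clause (u3).
Backtrack on u1: now try u1 = False.
From the singleton clause (¬u2), u2 = False.
That conflicts with the unit clause (u2).
Either choice for u1 ends in contradiction.
Either choice for u7 ends in contradiction.
Backtrack on u4: now try u4 = False.
Try u2 = False.
From the singleton clause (u1), u1 = True.
From the singleton clause (¬u3), u3 = False.
That conflicts with the unit clause (u3).
Backtrack on u2: now try u2 = True.
From the singleton clause (¬u5), u5 = False.
From the singleton clause (¬u1), u1 = False.
That conflicts with the unit clause (u1).
Either choice for u2 ends in contradiction.
Either choice for u4 ends in contradiction.
No assignment satisfies every clause.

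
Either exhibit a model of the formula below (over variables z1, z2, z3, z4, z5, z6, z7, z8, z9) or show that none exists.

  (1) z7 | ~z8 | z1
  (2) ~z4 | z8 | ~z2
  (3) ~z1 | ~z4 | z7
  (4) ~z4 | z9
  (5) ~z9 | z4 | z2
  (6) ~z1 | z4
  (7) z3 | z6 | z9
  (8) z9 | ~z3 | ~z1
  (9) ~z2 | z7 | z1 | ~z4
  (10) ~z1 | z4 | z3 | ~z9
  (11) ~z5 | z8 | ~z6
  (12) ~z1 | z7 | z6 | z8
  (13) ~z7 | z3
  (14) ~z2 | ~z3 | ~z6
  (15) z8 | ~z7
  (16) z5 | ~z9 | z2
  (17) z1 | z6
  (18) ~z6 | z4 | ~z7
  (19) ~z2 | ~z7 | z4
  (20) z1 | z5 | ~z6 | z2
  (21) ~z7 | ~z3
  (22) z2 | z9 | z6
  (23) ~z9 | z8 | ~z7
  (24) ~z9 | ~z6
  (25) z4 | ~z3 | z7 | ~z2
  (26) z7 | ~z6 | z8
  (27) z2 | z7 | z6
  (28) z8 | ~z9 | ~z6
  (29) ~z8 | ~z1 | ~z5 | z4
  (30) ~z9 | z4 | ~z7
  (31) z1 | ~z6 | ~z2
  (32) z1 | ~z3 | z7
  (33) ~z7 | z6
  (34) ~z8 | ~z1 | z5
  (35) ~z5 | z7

Branch on z4: set z4 = 0.
(~z1) alone gives z1 = 0.
(z6) alone gives z6 = 1.
(~z7) alone gives z7 = 0.
(~z8) alone gives z8 = 0.
Now (z8) is unsatisfied and unit — conflict.
That branch fails; take z4 = 1 instead.
(z9) alone gives z9 = 1.
(~z6) alone gives z6 = 0.
(z1) alone gives z1 = 1.
(z7) alone gives z7 = 1.
Now (~z7) is unsatisfied and unit — conflict.
Neither z4 = 1 nor z4 = 0 works.

UNSATISFIABLE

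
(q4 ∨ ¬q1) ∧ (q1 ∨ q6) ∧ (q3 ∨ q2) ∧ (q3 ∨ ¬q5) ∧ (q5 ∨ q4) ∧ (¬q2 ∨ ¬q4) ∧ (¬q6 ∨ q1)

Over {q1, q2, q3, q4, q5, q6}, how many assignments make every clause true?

4

There are 2^6 = 64 truth assignments over (q1, q2, q3, q4, q5, q6).
Split on q1. With q1 = True, the clauses containing q1 are satisfied and ¬q1 drops from the rest; 4 of the 2^5 = 32 assignments to the other variables satisfy what remains.
With q1 = False, by the same count on the reduced clause set, 0 assignments work.
(One model: q1=T, q2=F, q3=T, q4=T, q5=F, q6=F.)
Total: 4 + 0 = 4.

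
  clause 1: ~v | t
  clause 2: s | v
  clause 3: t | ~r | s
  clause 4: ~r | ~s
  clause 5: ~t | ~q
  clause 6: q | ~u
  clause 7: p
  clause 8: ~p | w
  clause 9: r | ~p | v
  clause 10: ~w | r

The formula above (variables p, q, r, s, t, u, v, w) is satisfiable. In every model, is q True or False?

Suppose q = 1.
The clause (~t) is unit, so t = 0.
The clause (~v) is unit, so v = 0.
The clause (s) is unit, so s = 1.
The clause (~r) is unit, so r = 0.
The clause (p) is unit, so p = 1.
But (~p) is also a unit clause — contradiction.
So every satisfying assignment has q = False.

False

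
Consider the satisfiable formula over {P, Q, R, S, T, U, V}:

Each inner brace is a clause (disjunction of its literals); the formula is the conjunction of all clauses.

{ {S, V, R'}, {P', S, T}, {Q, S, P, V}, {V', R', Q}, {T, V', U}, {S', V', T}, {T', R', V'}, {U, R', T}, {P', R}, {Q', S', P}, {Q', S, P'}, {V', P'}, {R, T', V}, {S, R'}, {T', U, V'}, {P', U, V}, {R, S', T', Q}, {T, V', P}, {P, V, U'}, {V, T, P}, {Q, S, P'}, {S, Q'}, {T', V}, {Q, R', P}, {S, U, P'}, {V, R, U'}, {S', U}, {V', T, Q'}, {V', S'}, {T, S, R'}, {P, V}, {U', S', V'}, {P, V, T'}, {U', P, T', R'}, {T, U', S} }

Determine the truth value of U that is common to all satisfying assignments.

True

Suppose U = 0.
Unit clause (S') forces S = 0.
Unit clause (R') forces R = 0.
Unit clause (P') forces P = 0.
Unit clause (Q') forces Q = 0.
Unit clause (V) forces V = 1.
Unit clause (T) forces T = 1.
But (T') is also a unit clause — contradiction.
So every satisfying assignment has U = True.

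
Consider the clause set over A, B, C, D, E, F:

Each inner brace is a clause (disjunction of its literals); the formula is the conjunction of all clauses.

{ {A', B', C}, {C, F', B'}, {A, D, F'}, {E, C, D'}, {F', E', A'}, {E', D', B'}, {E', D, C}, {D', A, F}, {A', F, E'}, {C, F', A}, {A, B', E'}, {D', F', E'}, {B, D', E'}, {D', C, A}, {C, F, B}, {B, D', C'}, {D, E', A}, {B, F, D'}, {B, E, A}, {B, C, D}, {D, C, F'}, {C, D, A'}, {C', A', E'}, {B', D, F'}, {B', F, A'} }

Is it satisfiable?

Satisfiable

Suppose A = 0.
Suppose D = 0.
Unit clause (F') forces F = 0.
Unit clause (E') forces E = 0.
Unit clause (B) forces B = 1.
All clauses hold; C can take either value.
A satisfying assignment: A: 0; B: 1; C: 0; D: 0; E: 0; F: 0.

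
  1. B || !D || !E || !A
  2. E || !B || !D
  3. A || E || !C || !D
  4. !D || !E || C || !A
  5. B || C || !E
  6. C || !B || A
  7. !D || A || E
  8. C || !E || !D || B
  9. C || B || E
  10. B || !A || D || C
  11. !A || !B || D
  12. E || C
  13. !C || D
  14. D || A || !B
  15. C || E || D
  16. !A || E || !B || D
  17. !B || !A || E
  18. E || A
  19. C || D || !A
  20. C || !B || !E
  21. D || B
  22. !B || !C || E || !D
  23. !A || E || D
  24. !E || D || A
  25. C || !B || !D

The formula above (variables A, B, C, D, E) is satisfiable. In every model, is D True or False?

Suppose D = false.
(!C) alone gives C = false.
(E) alone gives E = true.
(B) alone gives B = true.
Now (!B) is unsatisfied and unit — conflict.
So every satisfying assignment has D = True.

True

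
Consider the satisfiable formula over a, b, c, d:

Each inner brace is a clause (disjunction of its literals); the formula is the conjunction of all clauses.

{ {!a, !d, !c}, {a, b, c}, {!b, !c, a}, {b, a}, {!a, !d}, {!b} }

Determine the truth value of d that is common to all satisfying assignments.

Suppose d = true.
The clause (!a) is unit, so a = false.
The clause (b) is unit, so b = true.
That conflicts with the unit clause (!b).
So every satisfying assignment has d = False.

False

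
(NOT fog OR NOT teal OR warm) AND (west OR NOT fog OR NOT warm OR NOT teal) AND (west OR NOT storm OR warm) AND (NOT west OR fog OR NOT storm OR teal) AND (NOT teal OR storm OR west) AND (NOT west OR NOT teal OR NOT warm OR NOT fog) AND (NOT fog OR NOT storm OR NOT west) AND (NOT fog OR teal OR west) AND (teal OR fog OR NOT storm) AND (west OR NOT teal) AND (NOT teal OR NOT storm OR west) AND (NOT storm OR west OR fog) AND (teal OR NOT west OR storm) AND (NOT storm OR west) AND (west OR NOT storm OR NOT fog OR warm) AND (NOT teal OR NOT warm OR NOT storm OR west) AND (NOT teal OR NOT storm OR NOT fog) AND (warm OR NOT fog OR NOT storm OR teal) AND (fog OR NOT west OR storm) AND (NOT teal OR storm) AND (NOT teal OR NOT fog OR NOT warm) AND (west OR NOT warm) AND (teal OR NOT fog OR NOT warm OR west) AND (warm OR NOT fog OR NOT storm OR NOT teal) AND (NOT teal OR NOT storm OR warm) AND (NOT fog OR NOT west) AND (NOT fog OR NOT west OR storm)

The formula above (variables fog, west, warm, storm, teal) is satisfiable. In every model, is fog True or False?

False

Suppose fog = true.
The clause (NOT west) is unit, so west = false.
The clause (teal) is unit, so teal = true.
But (NOT teal) is also a unit clause — contradiction.
So every satisfying assignment has fog = False.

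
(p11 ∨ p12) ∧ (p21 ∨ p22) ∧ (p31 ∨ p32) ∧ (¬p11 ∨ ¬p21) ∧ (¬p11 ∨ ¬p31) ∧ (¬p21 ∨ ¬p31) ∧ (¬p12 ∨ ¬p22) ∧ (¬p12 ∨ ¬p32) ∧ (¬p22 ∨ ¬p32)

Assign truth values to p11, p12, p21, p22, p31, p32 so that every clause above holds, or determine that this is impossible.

UNSATISFIABLE

Branch on p11: set p11 = True.
Unit clause (¬p21) forces p21 = False.
Unit clause (p22) forces p22 = True.
Unit clause (¬p31) forces p31 = False.
Unit clause (p32) forces p32 = True.
Now (¬p32) is unsatisfied and unit — conflict.
That branch fails; take p11 = False instead.
Unit clause (p12) forces p12 = True.
Unit clause (¬p22) forces p22 = False.
Unit clause (p21) forces p21 = True.
Unit clause (¬p31) forces p31 = False.
Unit clause (p32) forces p32 = True.
Now (¬p32) is unsatisfied and unit — conflict.
Either choice for p11 ends in contradiction.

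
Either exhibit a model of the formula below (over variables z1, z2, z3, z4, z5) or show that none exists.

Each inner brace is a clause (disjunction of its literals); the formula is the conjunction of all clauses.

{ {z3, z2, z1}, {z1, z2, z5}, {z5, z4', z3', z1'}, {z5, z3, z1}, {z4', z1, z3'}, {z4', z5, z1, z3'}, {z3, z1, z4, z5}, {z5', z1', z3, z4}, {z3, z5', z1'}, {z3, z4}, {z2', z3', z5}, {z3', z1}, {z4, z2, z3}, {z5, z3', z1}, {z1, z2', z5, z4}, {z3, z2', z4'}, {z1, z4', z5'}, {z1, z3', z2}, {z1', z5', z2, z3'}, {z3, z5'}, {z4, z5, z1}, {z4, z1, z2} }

z1=1,  z2=0,  z3=0,  z4=1,  z5=0

Try z3 = 0.
From the singleton clause (z4), z4 = 1.
From the singleton clause (z2'), z2 = 0.
From the singleton clause (z1), z1 = 1.
From the singleton clause (z5'), z5 = 0.
This assignment satisfies each clause.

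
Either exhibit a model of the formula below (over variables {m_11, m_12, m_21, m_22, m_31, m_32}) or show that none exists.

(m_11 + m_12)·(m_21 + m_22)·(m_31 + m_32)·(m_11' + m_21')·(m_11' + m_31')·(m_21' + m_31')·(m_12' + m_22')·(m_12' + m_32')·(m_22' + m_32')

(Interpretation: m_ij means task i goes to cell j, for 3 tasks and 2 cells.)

Case m_11 = 1:
The clause (m_21') is unit, so m_21 = 0.
The clause (m_22) is unit, so m_22 = 1.
The clause (m_31') is unit, so m_31 = 0.
The clause (m_32) is unit, so m_32 = 1.
But (m_32') is also a unit clause — contradiction.
Undo m_11 and try m_11 = 0.
The clause (m_12) is unit, so m_12 = 1.
The clause (m_22') is unit, so m_22 = 0.
The clause (m_21) is unit, so m_21 = 1.
The clause (m_31') is unit, so m_31 = 0.
The clause (m_32) is unit, so m_32 = 1.
But (m_32') is also a unit clause — contradiction.
Both values of m_11 lead to a conflict.

UNSATISFIABLE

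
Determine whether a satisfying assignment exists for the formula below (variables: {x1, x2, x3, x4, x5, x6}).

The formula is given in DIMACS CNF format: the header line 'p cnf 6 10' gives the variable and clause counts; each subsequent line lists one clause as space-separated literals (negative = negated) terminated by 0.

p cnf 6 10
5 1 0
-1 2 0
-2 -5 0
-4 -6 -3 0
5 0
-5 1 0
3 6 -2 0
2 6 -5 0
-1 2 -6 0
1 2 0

From the singleton clause (x5), x5 = True.
From the singleton clause (¬x2), x2 = False.
From the singleton clause (¬x1), x1 = False.
That conflicts with the unit clause (x1).
No assignment satisfies every clause.

No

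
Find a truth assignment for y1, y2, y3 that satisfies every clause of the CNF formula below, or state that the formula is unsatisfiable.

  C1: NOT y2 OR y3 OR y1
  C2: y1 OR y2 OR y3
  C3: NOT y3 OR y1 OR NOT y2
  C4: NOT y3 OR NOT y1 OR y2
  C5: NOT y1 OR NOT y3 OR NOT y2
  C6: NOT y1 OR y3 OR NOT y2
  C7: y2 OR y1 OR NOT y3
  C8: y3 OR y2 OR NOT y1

UNSATISFIABLE

Suppose y2 = false.
Suppose y1 = true.
From the singleton clause (NOT y3), y3 = false.
That conflicts with the unit clause (y3).
Backtrack on y1: now try y1 = false.
From the singleton clause (y3), y3 = true.
That conflicts with the unit clause (NOT y3).
Either choice for y1 ends in contradiction.
Backtrack on y2: now try y2 = true.
Suppose y3 = true.
From the singleton clause (y1), y1 = true.
That conflicts with the unit clause (NOT y1).
Backtrack on y3: now try y3 = false.
From the singleton clause (y1), y1 = true.
That conflicts with the unit clause (NOT y1).
Either choice for y3 ends in contradiction.
Either choice for y2 ends in contradiction.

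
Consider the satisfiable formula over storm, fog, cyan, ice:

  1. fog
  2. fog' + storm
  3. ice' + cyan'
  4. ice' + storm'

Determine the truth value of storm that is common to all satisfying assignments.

Suppose storm = 0.
From the singleton clause (fog), fog = 1.
Now (fog') is unsatisfied and unit — conflict.
So every satisfying assignment has storm = True.

True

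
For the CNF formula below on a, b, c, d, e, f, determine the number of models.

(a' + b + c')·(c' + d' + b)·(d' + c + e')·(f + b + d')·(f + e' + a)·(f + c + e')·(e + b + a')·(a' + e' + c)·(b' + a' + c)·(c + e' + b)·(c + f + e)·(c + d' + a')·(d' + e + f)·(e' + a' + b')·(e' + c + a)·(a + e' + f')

There are 2^6 = 64 truth assignments over (a, b, c, d, e, f).
Split on c. With c = 1, the clauses containing c are satisfied and c' drops from the rest; 8 of the 2^5 = 32 assignments to the other variables satisfy what remains.
With c = 0, by the same count on the reduced clause set, 4 assignments work.
(One model: a=F, b=F, c=F, d=F, e=F, f=T.)
Total: 8 + 4 = 12.

12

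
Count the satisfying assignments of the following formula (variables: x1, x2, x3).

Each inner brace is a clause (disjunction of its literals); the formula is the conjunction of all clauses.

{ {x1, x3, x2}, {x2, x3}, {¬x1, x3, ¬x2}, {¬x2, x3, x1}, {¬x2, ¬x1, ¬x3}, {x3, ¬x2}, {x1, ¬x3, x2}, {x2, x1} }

2

There are 2^3 = 8 truth assignments over (x1, x2, x3).
Split on x3. With x3 = True, the clauses containing x3 are satisfied and ¬x3 drops from the rest; 2 of the 2^2 = 4 assignments to the other variables satisfy what remains.
With x3 = False, by the same count on the reduced clause set, 0 assignments work.
(One model: x1=F, x2=T, x3=T.)
Total: 2 + 0 = 2.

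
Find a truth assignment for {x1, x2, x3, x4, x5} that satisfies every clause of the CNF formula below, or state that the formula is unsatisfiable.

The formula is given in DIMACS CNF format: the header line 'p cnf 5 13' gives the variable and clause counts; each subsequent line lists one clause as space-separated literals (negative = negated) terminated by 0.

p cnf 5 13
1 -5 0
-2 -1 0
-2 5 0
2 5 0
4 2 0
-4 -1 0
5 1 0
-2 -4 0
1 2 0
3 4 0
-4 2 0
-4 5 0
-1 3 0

Case x1 = True:
(¬x2) alone gives x2 = False.
(x5) alone gives x5 = True.
(x4) alone gives x4 = True.
That conflicts with the unit clause (¬x4).
That branch fails; take x1 = False instead.
(¬x5) alone gives x5 = False.
That conflicts with the unit clause (x5).
Neither x1 = True nor x1 = False works.

UNSATISFIABLE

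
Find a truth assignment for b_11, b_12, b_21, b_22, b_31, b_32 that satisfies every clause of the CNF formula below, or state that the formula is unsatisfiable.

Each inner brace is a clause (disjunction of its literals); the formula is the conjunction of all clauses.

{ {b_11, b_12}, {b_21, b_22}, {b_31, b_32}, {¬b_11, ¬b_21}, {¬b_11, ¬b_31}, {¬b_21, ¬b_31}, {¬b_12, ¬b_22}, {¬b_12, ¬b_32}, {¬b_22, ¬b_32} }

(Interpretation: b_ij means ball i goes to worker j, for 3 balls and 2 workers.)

UNSATISFIABLE

Case b_11 = True:
Unit clause (¬b_21) forces b_21 = False.
Unit clause (b_22) forces b_22 = True.
Unit clause (¬b_31) forces b_31 = False.
Unit clause (b_32) forces b_32 = True.
But (¬b_32) is also a unit clause — contradiction.
Undo b_11 and try b_11 = False.
Unit clause (b_12) forces b_12 = True.
Unit clause (¬b_22) forces b_22 = False.
Unit clause (b_21) forces b_21 = True.
Unit clause (¬b_31) forces b_31 = False.
Unit clause (b_32) forces b_32 = True.
But (¬b_32) is also a unit clause — contradiction.
Both values of b_11 lead to a conflict.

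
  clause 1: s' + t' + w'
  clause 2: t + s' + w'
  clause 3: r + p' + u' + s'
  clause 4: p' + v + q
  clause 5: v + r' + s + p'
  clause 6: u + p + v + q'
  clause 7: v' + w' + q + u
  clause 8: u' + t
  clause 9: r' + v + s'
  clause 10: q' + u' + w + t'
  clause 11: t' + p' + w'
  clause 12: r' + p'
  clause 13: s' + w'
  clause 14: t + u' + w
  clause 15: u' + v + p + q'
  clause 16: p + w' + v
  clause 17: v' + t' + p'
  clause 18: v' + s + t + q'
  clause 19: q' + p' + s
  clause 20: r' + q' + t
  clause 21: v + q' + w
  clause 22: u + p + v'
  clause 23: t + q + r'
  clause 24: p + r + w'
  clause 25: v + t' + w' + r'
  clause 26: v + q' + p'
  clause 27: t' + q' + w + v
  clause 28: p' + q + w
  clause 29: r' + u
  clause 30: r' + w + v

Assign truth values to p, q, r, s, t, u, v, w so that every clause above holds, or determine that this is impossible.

p ↦ 1,  q ↦ 1,  r ↦ 0,  s ↦ 1,  t ↦ 0,  u ↦ 0,  v ↦ 1,  w ↦ 0

Suppose u = 0.
From the singleton clause (r'), r = 0.
Suppose s = 1.
From the singleton clause (w'), w = 0.
Suppose v = 1.
From the singleton clause (p), p = 1.
From the singleton clause (t'), t = 0.
From the singleton clause (q), q = 1.
Every clause now holds.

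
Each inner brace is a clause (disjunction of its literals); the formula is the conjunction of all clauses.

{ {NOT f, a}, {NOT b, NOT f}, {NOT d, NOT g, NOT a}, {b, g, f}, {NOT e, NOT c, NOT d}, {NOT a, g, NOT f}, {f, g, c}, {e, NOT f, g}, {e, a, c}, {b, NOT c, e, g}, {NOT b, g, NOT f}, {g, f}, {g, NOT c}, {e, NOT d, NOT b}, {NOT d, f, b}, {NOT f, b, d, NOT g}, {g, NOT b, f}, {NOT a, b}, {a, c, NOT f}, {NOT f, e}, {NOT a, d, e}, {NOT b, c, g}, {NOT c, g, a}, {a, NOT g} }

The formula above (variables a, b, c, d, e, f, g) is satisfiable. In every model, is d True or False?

Suppose d = true.
Case f = false:
(g) alone gives g = true.
(NOT a) alone gives a = false.
But (a) is also a unit clause — contradiction.
So f must be the other value — set f = true.
(a) alone gives a = true.
(NOT b) alone gives b = false.
But (b) is also a unit clause — contradiction.
Either choice for f ends in contradiction.
So every satisfying assignment has d = False.

False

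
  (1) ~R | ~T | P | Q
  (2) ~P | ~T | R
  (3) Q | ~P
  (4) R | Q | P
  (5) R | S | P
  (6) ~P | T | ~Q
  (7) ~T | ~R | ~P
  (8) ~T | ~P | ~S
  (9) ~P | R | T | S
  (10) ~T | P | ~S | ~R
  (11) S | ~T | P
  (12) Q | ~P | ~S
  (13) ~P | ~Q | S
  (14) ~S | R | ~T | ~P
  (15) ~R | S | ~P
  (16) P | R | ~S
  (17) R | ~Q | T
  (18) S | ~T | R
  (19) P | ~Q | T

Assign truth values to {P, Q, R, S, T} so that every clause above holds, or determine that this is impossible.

Try Q = 0.
From the singleton clause (~P), P = 0.
From the singleton clause (R), R = 1.
From the singleton clause (~T), T = 0.
Every clause is now satisfied; S is unconstrained.

P: 0, Q: 0, R: 1, S: 1, T: 0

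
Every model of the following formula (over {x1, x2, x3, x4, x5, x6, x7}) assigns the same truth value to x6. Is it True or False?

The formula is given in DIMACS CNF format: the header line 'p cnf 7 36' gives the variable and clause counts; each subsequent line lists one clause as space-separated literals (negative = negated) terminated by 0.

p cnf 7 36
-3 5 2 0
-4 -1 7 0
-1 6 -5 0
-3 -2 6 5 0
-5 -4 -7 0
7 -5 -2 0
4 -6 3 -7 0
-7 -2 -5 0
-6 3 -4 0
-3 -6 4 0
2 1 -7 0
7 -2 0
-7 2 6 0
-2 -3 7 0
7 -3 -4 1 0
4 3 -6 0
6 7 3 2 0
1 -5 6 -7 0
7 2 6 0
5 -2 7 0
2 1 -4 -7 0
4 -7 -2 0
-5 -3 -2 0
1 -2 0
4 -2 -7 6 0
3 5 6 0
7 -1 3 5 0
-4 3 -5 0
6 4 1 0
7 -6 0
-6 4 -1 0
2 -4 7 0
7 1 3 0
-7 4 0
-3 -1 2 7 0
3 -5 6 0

Suppose x6 = False.
Case x1 = False:
Unit clause (¬x2) forces x2 = False.
Unit clause (¬x7) forces x7 = False.
Now (x7) is unsatisfied and unit — conflict.
That branch fails; take x1 = True instead.
Unit clause (¬x5) forces x5 = False.
Unit clause (x3) forces x3 = True.
Unit clause (x2) forces x2 = True.
Now (¬x2) is unsatisfied and unit — conflict.
Either choice for x1 ends in contradiction.
So every satisfying assignment has x6 = True.

True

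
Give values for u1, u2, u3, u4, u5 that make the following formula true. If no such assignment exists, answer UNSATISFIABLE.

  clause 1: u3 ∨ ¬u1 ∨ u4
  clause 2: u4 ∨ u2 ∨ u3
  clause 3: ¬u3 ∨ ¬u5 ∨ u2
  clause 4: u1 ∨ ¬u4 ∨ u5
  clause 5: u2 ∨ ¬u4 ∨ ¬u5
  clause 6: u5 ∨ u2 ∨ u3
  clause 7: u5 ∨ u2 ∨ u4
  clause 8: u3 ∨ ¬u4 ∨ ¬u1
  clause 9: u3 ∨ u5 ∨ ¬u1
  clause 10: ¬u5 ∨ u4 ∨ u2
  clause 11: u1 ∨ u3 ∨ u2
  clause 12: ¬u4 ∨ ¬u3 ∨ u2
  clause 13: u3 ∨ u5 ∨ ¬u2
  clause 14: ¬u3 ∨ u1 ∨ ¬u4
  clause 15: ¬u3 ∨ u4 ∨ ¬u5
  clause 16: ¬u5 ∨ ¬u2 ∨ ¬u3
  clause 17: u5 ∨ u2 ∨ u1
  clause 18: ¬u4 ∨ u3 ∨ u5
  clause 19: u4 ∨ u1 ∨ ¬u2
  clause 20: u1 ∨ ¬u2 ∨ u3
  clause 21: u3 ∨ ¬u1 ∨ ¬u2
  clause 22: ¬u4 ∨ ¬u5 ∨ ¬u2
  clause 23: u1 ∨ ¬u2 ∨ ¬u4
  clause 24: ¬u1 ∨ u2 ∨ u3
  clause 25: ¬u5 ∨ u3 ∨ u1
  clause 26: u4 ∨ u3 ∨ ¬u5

Suppose u3 = True.
Suppose u5 = False.
Suppose u1 = True.
Suppose u2 = True.
No clause remains; u4 is free.

u1: True,  u2: True,  u3: True,  u4: True,  u5: False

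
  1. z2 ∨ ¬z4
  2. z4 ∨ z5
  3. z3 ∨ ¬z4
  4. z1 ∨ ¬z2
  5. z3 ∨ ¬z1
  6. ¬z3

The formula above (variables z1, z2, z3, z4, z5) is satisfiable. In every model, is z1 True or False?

Suppose z1 = True.
Unit clause (z3) forces z3 = True.
But (¬z3) is also a unit clause — contradiction.
So every satisfying assignment has z1 = False.

False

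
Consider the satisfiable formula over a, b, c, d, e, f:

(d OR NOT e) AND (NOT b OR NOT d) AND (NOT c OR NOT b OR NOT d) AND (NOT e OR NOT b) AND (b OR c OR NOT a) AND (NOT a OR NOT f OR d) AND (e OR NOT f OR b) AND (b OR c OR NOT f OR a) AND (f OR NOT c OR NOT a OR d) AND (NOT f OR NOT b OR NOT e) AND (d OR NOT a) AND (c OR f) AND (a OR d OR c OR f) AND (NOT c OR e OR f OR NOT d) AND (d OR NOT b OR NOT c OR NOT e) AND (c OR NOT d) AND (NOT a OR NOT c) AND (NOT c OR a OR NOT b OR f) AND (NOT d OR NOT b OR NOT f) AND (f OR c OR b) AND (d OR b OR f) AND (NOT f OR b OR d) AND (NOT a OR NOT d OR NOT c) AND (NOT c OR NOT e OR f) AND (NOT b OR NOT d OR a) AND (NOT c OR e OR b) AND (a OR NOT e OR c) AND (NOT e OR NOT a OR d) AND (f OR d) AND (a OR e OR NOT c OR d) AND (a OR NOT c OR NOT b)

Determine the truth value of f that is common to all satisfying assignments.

True

Suppose f = false.
(c) alone gives c = true.
(NOT a) alone gives a = false.
(NOT b) alone gives b = false.
(d) alone gives d = true.
(e) alone gives e = true.
Now (NOT e) is unsatisfied and unit — conflict.
So every satisfying assignment has f = True.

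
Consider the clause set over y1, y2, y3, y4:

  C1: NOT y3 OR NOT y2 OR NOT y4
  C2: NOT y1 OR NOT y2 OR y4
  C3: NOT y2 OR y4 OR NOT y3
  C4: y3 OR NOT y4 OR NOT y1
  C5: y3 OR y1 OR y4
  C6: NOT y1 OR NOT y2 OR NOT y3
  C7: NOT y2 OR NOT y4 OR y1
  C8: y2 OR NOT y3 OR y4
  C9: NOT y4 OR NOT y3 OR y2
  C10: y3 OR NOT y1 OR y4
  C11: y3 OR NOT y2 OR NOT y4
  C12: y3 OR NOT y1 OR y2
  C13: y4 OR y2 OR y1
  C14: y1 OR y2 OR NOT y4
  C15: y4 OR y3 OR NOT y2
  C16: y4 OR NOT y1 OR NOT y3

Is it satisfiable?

No, unsatisfiable

Suppose y3 = false.
Suppose y4 = false.
Unit clause (y1) forces y1 = true.
Now (NOT y1) is unsatisfied and unit — conflict.
That branch fails; take y4 = true instead.
Unit clause (NOT y1) forces y1 = false.
Unit clause (NOT y2) forces y2 = false.
Now (y2) is unsatisfied and unit — conflict.
Neither y4 = true nor y4 = false works.
That branch fails; take y3 = true instead.
Suppose y2 = false.
Unit clause (y4) forces y4 = true.
Now (NOT y4) is unsatisfied and unit — conflict.
That branch fails; take y2 = true instead.
Unit clause (NOT y4) forces y4 = false.
Now (y4) is unsatisfied and unit — conflict.
Neither y2 = true nor y2 = false works.
Neither y3 = true nor y3 = false works.
No assignment satisfies every clause.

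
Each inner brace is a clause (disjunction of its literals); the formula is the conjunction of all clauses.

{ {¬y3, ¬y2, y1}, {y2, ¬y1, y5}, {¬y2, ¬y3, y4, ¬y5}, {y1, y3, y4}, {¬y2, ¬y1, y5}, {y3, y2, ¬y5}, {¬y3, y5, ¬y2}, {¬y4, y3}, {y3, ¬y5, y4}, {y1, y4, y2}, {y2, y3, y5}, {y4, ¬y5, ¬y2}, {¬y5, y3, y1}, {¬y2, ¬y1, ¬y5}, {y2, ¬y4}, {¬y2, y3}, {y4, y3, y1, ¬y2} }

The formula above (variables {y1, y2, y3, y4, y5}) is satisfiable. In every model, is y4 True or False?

Suppose y4 = True.
(y3) alone gives y3 = True.
(y2) alone gives y2 = True.
(y1) alone gives y1 = True.
(y5) alone gives y5 = True.
That conflicts with the unit clause (¬y5).
So every satisfying assignment has y4 = False.

False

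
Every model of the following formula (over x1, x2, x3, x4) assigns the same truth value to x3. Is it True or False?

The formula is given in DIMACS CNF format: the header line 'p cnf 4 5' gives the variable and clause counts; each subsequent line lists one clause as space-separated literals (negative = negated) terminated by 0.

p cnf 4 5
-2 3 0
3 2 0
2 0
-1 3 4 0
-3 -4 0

Suppose x3 = False.
From the singleton clause (¬x2), x2 = False.
That conflicts with the unit clause (x2).
So every satisfying assignment has x3 = True.

True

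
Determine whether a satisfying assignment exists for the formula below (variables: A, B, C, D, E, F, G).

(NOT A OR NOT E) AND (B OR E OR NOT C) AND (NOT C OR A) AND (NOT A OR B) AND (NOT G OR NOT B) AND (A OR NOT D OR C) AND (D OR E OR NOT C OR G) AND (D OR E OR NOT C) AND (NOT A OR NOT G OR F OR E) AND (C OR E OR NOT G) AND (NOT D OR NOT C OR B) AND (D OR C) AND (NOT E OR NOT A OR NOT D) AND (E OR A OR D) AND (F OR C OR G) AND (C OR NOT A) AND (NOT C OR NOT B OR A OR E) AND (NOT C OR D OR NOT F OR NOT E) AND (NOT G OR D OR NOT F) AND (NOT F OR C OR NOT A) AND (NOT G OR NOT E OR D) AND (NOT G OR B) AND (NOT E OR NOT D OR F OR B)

Try A = true.
Unit clause (NOT E) forces E = false.
Unit clause (B) forces B = true.
Unit clause (NOT G) forces G = false.
Unit clause (C) forces C = true.
Unit clause (D) forces D = true.
All clauses hold; F can take either value.
A satisfying assignment: A: true, B: true, C: true, D: true, E: false, F: false, G: false.

Satisfiable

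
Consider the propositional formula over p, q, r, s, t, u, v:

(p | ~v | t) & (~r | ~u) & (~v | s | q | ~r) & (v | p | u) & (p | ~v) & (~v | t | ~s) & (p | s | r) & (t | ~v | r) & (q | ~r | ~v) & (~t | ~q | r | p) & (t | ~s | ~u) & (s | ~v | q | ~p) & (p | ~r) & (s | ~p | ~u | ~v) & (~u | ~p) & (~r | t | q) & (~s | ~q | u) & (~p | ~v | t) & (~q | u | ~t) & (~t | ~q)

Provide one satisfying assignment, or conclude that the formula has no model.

Branch on r: set r = 1.
The clause (~u) is unit, so u = 0.
The clause (p) is unit, so p = 1.
Branch on q: set q = 0.
The clause (~v) is unit, so v = 0.
The clause (t) is unit, so t = 1.
Every clause is now satisfied; s is unconstrained.

p=1,  q=0,  r=1,  s=0,  t=1,  u=0,  v=0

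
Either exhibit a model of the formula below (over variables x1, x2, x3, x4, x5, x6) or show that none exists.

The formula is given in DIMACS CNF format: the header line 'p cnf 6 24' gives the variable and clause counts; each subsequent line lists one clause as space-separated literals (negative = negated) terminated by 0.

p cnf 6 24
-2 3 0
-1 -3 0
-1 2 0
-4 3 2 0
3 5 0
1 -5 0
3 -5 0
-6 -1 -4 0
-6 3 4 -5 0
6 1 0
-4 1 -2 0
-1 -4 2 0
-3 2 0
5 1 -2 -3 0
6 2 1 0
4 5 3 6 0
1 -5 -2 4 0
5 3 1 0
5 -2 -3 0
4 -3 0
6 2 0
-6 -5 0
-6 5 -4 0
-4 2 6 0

Try x2 = False.
The clause (¬x1) is unit, so x1 = False.
The clause (¬x5) is unit, so x5 = False.
The clause (x3) is unit, so x3 = True.
But (¬x3) is also a unit clause — contradiction.
Backtrack on x2: now try x2 = True.
The clause (x3) is unit, so x3 = True.
The clause (¬x1) is unit, so x1 = False.
The clause (¬x5) is unit, so x5 = False.
But (x5) is also a unit clause — contradiction.
Neither x2 = True nor x2 = False works.

UNSATISFIABLE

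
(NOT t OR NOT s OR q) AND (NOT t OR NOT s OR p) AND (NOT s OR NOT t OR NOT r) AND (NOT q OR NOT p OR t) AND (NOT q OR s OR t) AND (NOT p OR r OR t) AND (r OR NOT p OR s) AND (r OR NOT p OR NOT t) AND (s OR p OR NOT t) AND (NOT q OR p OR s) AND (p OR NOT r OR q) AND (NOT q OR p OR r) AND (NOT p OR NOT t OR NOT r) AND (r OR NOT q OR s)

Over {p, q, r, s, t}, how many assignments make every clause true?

5

There are 2^5 = 32 truth assignments over (p, q, r, s, t).
Split on q. With q = true, the clauses containing q are satisfied and NOT q drops from the rest; 1 of the 2^4 = 16 assignments to the other variables satisfy what remains.
With q = false, by the same count on the reduced clause set, 4 assignments work.
(One model: p=F, q=F, r=F, s=F, t=F.)
Total: 1 + 4 = 5.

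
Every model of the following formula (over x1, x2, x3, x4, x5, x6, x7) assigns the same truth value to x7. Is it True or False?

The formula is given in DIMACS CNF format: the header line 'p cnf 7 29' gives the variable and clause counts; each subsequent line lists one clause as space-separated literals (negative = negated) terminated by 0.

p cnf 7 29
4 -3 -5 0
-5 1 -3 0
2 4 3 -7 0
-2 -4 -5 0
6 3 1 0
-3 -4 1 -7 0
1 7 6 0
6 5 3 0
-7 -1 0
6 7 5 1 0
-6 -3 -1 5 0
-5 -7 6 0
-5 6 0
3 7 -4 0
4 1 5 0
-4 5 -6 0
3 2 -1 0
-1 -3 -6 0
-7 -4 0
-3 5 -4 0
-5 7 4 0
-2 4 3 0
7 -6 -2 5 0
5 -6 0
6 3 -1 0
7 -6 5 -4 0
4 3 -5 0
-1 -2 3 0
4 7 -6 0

False

Suppose x7 = True.
(¬x1) alone gives x1 = False.
(¬x4) alone gives x4 = False.
(x5) alone gives x5 = True.
(¬x3) alone gives x3 = False.
Now (x3) is unsatisfied and unit — conflict.
So every satisfying assignment has x7 = False.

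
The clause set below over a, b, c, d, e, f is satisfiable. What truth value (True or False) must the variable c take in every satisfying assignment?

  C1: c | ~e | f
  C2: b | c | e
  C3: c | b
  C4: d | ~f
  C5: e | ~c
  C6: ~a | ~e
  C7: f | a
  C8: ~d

Suppose c = 1.
The clause (e) is unit, so e = 1.
The clause (~a) is unit, so a = 0.
The clause (f) is unit, so f = 1.
The clause (d) is unit, so d = 1.
That conflicts with the unit clause (~d).
So every satisfying assignment has c = False.

False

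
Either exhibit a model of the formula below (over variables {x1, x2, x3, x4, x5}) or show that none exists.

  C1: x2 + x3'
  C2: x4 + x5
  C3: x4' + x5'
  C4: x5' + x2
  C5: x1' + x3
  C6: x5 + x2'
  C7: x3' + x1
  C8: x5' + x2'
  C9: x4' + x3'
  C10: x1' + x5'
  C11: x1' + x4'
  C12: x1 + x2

UNSATISFIABLE

Case x2 = 1:
From the singleton clause (x5), x5 = 1.
That conflicts with the unit clause (x5').
That branch fails; take x2 = 0 instead.
From the singleton clause (x3'), x3 = 0.
From the singleton clause (x5'), x5 = 0.
From the singleton clause (x4), x4 = 1.
From the singleton clause (x1'), x1 = 0.
That conflicts with the unit clause (x1).
Either choice for x2 ends in contradiction.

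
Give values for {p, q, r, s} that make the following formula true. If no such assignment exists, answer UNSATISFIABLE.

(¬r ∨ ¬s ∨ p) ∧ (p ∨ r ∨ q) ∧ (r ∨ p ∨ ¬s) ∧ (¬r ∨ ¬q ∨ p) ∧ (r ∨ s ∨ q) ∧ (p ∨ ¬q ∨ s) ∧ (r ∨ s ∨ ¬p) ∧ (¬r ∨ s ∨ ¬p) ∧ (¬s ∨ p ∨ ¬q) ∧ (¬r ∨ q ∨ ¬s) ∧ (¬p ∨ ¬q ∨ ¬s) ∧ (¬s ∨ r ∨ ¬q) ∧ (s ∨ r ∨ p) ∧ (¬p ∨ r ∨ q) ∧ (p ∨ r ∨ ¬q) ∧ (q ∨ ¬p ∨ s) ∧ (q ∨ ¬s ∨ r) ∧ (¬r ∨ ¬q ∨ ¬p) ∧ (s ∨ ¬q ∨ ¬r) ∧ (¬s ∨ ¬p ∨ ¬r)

Branch on r: set r = True.
Branch on s: set s = False.
(¬p) alone gives p = False.
(¬q) alone gives q = False.
Every clause now holds.

p ↦ False,  q ↦ False,  r ↦ True,  s ↦ False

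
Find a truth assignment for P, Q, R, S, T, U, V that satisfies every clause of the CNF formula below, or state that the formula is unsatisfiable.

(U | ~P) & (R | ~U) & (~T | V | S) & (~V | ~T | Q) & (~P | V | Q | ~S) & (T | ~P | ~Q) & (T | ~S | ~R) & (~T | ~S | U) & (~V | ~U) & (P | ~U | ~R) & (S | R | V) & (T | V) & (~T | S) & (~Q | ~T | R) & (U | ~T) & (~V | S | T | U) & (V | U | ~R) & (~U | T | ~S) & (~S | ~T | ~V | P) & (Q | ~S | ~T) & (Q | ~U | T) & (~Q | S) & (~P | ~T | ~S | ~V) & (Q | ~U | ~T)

Branch on U: set U = 1.
The clause (R) is unit, so R = 1.
The clause (~V) is unit, so V = 0.
The clause (P) is unit, so P = 1.
The clause (T) is unit, so T = 1.
The clause (S) is unit, so S = 1.
The clause (Q) is unit, so Q = 1.
Every clause now holds.

P ↦ 1, Q ↦ 1, R ↦ 1, S ↦ 1, T ↦ 1, U ↦ 1, V ↦ 0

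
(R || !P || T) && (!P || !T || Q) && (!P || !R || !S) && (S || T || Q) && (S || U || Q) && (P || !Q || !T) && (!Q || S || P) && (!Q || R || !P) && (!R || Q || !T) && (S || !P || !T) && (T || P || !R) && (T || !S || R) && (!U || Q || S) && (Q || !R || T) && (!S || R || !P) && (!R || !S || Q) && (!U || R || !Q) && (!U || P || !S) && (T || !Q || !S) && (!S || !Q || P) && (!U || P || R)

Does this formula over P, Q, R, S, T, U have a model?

Suppose R = false.
Suppose P = false.
The clause (!U) is unit, so U = false.
Suppose S = true.
The clause (T) is unit, so T = true.
The clause (!Q) is unit, so Q = false.
All clauses are satisfied.
A satisfying assignment: P=false,  Q=false,  R=false,  S=true,  T=true,  U=false.

Yes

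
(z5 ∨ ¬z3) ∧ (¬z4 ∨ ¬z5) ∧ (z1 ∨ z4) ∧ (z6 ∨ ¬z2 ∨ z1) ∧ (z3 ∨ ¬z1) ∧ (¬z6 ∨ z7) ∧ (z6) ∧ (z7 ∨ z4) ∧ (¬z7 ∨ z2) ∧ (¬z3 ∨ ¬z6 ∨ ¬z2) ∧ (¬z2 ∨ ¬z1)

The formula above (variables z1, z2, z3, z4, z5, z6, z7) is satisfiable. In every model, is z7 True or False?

True

Suppose z7 = False.
(¬z6) alone gives z6 = False.
Now (z6) is unsatisfied and unit — conflict.
So every satisfying assignment has z7 = True.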